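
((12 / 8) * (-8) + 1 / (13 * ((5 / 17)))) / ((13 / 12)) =-9156 / 845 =-10.84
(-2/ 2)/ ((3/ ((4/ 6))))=-2/ 9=-0.22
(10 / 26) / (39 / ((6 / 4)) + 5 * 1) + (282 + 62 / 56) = 3194721 / 11284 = 283.12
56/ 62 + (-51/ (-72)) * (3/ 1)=751/ 248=3.03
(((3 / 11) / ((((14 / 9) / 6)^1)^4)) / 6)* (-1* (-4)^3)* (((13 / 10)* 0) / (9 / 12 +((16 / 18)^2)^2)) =0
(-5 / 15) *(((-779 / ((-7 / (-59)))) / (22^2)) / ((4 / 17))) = 781337 / 40656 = 19.22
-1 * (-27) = 27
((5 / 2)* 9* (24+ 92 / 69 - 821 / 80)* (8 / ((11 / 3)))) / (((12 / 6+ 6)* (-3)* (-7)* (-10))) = -10851 / 24640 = -0.44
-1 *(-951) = 951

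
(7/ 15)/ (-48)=-7/ 720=-0.01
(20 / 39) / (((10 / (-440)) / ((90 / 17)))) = -119.46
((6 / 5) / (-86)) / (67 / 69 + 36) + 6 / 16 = 1643739 / 4387720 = 0.37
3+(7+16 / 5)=66 / 5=13.20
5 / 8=0.62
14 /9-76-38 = -1012 /9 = -112.44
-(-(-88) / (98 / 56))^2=-2528.65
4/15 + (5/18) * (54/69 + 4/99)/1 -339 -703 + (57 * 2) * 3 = -71674751/102465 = -699.50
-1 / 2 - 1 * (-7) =13 / 2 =6.50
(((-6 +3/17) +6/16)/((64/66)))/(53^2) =-24453/12224768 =-0.00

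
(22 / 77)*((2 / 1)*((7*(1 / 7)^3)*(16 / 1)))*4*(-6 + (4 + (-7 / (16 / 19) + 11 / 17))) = -42064 / 5831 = -7.21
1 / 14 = 0.07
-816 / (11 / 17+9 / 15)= -34680 / 53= -654.34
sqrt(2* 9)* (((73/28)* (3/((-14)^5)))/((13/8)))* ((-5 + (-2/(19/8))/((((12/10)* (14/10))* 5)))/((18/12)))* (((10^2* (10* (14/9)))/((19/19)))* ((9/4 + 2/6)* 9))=575650625* sqrt(2)/174355818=4.67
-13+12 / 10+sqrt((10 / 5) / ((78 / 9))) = -59 / 5+sqrt(39) / 13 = -11.32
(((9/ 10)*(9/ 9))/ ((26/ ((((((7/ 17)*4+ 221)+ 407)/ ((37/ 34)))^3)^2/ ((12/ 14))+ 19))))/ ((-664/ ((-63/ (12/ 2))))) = 21225853886572330736054707071/ 885894014499520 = 23959811827562.39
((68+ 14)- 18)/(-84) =-16/21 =-0.76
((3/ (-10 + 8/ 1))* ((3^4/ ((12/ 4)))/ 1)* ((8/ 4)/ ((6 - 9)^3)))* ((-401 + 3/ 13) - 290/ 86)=-677745/ 559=-1212.42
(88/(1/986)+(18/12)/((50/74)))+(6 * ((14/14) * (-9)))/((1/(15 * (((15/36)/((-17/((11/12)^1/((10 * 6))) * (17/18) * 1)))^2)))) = 92763334835011/1069068800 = 86770.22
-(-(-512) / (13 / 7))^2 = -12845056 / 169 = -76006.25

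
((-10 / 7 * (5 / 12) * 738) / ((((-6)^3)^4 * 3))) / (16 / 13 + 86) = -13325 / 17279298183168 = -0.00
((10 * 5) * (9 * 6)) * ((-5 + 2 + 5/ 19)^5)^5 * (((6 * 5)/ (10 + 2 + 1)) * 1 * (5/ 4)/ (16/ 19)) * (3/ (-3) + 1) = 0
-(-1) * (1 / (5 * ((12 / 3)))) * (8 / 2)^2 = 4 / 5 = 0.80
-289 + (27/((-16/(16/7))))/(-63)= -14158/49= -288.94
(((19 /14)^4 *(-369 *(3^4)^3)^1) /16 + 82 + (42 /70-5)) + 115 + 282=-127779408546357 /3073280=-41577535.58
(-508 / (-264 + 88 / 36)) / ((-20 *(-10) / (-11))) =-0.11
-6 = -6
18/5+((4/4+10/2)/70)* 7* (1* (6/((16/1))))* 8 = 27/5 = 5.40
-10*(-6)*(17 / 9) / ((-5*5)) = -68 / 15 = -4.53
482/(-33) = -14.61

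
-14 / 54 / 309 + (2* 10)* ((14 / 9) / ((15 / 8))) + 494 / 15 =2065939 / 41715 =49.53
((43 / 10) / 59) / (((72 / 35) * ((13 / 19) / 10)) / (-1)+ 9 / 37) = 1058015 / 1487862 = 0.71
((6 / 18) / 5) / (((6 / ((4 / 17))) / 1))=0.00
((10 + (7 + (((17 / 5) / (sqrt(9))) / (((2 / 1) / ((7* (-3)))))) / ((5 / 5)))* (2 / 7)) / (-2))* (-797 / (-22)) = -34271 / 220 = -155.78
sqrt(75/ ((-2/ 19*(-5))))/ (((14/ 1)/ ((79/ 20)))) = 79*sqrt(570)/ 560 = 3.37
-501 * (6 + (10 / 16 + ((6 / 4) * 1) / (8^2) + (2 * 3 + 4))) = -1067631 / 128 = -8340.87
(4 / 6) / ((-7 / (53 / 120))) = -53 / 1260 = -0.04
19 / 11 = 1.73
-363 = -363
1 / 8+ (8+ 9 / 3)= 89 / 8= 11.12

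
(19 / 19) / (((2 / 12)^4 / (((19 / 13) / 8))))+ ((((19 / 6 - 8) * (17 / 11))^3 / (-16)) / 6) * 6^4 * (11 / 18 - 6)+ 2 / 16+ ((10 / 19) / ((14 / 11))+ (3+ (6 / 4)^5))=-2491449802967 / 82846764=-30072.99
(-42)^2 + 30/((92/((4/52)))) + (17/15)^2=237522397/134550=1765.31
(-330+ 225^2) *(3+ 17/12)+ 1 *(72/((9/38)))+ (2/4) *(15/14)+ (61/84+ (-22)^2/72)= 56056955/252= 222448.23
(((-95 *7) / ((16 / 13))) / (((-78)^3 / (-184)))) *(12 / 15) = -3059 / 18252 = -0.17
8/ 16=1/ 2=0.50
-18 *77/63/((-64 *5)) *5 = 11/32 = 0.34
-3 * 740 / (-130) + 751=9985 / 13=768.08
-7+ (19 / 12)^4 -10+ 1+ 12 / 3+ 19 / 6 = -52847 / 20736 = -2.55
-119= -119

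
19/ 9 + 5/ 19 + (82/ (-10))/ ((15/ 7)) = -6209/ 4275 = -1.45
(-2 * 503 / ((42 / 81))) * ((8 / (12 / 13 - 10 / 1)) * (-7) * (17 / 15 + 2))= -11063988 / 295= -37505.04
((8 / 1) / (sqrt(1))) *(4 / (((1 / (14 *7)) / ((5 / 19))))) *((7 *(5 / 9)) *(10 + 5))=2744000 / 57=48140.35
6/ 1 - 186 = -180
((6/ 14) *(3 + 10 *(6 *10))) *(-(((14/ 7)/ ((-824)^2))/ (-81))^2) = -67/ 196043825746944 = -0.00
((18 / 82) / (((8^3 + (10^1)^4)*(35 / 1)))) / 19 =1 / 31845520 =0.00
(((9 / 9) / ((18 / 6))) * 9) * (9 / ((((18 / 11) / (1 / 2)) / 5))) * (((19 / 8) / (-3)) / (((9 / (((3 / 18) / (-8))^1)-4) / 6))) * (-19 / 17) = -59565 / 118592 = -0.50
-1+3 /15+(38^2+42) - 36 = 7246 /5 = 1449.20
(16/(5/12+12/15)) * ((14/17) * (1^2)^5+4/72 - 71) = -3433120/3723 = -922.14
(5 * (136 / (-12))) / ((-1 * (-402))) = -0.14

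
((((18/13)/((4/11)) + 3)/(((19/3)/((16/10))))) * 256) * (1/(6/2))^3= 60416/3705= 16.31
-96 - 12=-108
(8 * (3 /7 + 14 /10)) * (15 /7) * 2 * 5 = 15360 /49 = 313.47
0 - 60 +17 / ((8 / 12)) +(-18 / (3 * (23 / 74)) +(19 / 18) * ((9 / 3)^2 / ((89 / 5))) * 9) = -100305 / 2047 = -49.00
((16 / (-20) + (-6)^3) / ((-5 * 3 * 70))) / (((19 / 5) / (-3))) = -542 / 3325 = -0.16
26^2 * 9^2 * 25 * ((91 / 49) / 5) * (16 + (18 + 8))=21354840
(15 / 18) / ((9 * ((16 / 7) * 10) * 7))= 1 / 1728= 0.00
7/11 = 0.64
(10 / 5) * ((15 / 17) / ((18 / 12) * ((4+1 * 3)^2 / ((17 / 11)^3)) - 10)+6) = 1186104 / 97397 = 12.18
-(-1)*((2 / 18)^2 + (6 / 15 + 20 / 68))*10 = 9728 / 1377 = 7.06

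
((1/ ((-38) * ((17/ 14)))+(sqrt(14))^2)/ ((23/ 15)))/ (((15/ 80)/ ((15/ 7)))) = 774000/ 7429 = 104.19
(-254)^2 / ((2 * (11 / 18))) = 580644 / 11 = 52785.82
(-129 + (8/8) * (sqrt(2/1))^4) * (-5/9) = 69.44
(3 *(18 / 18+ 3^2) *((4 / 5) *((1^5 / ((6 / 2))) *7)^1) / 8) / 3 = 7 / 3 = 2.33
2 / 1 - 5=-3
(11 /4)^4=14641 /256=57.19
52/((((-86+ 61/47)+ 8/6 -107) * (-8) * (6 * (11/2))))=611/590524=0.00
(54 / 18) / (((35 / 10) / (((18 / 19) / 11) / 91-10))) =-1141032 / 133133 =-8.57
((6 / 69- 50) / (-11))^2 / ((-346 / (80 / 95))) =-10543232 / 210397583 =-0.05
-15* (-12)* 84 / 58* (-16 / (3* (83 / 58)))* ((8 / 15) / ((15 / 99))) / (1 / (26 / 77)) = -479232 / 415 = -1154.78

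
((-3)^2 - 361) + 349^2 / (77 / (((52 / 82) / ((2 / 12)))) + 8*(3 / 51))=303685468 / 54917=5529.90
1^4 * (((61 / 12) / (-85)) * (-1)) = 61 / 1020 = 0.06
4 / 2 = 2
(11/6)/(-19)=-0.10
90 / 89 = 1.01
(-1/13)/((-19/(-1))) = -1/247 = -0.00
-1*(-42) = 42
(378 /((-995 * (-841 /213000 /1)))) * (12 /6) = 32205600 /167359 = 192.43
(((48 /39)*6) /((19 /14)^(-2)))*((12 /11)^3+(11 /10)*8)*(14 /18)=194085152 /1816815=106.83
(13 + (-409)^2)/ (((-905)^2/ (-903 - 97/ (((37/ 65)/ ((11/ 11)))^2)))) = -275371277408/ 1121245225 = -245.59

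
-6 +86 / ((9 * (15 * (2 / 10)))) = -76 / 27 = -2.81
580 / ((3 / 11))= 2126.67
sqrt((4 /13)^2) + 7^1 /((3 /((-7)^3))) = -31201 /39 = -800.03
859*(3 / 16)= 2577 / 16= 161.06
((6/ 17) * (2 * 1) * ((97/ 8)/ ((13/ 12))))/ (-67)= -1746/ 14807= -0.12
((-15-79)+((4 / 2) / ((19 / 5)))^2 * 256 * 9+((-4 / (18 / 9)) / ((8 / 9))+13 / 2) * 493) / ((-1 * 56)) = -3811405 / 80864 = -47.13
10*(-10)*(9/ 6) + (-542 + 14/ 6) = -2069/ 3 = -689.67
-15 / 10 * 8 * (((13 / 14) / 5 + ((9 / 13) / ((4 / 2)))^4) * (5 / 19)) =-9599937 / 15194452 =-0.63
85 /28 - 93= -89.96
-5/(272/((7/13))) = -35/3536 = -0.01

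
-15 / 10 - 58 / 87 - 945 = -5683 / 6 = -947.17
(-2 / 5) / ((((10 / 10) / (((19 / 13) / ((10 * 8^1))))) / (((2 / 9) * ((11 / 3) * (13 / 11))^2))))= -0.03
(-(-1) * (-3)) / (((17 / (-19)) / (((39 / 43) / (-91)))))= -171 / 5117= -0.03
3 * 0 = 0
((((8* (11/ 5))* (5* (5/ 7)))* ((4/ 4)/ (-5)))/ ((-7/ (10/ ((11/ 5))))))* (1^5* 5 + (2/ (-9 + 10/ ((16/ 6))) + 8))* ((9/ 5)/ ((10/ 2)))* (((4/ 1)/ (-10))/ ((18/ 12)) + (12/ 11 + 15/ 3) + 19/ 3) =1701088/ 3773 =450.86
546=546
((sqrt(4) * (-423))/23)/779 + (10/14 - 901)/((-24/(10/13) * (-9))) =-286439579/88044138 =-3.25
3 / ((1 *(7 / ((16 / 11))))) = 48 / 77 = 0.62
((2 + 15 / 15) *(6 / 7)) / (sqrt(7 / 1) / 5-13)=-0.21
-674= -674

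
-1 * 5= -5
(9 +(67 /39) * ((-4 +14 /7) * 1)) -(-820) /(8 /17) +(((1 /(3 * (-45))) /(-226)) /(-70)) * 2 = 12133356631 /6941025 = 1748.06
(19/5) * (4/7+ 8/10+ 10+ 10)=14212/175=81.21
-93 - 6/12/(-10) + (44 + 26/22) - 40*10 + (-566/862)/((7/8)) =-297699733/663740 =-448.52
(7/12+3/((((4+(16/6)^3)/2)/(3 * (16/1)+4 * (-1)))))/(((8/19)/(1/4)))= 426911/59520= 7.17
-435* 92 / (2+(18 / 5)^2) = -500250 / 187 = -2675.13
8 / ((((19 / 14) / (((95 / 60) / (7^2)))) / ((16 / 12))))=16 / 63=0.25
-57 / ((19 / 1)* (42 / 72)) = -36 / 7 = -5.14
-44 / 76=-0.58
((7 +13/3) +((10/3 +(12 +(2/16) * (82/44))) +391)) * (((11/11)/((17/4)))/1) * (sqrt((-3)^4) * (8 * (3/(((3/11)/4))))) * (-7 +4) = -934521.88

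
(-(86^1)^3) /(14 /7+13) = -636056 /15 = -42403.73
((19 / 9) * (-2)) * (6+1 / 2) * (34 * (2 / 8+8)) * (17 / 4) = -32717.21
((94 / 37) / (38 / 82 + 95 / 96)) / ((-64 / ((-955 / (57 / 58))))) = 106736530 / 4020457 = 26.55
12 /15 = 4 /5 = 0.80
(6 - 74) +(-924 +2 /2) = -991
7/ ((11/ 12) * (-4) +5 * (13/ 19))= -57/ 2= -28.50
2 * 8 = 16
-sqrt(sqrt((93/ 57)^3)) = -19^(1/ 4)*31^(3/ 4)/ 19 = -1.44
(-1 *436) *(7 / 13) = -3052 / 13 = -234.77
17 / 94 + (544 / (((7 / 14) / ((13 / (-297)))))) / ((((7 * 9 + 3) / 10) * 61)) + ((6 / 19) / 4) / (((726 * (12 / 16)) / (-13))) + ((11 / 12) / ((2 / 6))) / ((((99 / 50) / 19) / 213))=3000938389762 / 533889873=5620.89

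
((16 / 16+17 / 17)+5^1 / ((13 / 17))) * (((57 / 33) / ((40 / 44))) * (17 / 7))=35853 / 910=39.40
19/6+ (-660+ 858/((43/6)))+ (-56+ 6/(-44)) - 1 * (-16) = -819116/1419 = -577.25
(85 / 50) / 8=17 / 80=0.21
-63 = -63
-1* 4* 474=-1896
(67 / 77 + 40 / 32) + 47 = 15129 / 308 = 49.12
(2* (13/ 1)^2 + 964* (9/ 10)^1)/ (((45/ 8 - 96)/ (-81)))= 1080.54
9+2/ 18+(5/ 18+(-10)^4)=180169/ 18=10009.39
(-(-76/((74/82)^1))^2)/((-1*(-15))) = -9709456/20535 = -472.82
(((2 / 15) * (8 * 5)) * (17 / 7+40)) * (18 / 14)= 14256 / 49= 290.94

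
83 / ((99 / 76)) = 6308 / 99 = 63.72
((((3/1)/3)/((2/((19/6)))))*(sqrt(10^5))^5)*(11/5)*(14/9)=146300000000000*sqrt(10)/27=17134860062319.77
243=243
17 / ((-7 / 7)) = -17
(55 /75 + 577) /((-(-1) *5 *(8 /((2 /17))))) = 4333 /2550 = 1.70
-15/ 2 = -7.50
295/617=0.48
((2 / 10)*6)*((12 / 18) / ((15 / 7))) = 28 / 75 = 0.37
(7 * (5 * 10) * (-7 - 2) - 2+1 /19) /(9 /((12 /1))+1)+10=-238218 /133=-1791.11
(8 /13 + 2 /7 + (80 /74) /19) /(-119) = -61286 /7612787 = -0.01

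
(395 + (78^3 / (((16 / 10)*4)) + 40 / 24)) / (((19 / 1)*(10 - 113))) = -894545 / 23484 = -38.09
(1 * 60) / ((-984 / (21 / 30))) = -7 / 164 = -0.04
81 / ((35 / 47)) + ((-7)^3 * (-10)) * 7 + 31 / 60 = 10130101 / 420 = 24119.29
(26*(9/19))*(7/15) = 546/95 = 5.75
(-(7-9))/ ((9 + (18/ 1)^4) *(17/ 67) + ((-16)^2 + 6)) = 134/ 1802299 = 0.00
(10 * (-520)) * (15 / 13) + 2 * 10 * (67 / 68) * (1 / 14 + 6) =-82325 / 14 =-5880.36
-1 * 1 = -1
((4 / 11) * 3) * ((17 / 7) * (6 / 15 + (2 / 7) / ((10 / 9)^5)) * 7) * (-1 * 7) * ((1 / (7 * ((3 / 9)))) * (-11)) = 30454497 / 87500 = 348.05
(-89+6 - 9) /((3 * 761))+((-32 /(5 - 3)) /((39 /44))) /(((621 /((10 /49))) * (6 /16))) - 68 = -184384906136 /2709306873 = -68.06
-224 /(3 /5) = -1120 /3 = -373.33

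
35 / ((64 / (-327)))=-11445 / 64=-178.83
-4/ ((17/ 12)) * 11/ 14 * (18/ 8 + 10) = -462/ 17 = -27.18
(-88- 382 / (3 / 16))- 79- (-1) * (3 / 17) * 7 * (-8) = -112925 / 51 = -2214.22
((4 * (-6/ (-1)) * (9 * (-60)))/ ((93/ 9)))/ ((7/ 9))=-349920/ 217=-1612.53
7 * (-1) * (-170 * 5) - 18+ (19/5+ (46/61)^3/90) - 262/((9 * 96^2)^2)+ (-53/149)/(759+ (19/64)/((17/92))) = 142864493683399026806426521/24068262114702112849920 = 5935.80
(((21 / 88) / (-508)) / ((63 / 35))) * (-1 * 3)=35 / 44704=0.00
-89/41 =-2.17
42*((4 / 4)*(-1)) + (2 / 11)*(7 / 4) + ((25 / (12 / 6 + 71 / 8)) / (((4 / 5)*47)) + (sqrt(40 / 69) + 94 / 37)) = -130076129 / 3328446 + 2*sqrt(690) / 69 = -38.32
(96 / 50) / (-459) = -0.00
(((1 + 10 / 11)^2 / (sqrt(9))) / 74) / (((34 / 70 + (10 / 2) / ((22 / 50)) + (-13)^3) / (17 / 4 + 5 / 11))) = -1065015 / 30131391928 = -0.00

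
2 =2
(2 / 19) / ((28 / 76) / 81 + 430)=162 / 661777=0.00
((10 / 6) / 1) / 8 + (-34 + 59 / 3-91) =-841 / 8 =-105.12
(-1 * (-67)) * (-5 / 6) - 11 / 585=-65347 / 1170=-55.85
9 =9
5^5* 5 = 15625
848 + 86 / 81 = 68774 / 81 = 849.06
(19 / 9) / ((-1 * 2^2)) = -19 / 36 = -0.53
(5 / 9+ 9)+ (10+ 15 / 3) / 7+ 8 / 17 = 13033 / 1071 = 12.17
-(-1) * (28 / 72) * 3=7 / 6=1.17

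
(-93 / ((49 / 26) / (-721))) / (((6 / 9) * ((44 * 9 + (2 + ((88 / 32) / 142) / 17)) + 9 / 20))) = 2004054520 / 14962283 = 133.94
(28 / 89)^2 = 784 / 7921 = 0.10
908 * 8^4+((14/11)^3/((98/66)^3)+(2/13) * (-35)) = 16583748910/4459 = 3719163.25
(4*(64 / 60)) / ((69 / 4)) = 256 / 1035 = 0.25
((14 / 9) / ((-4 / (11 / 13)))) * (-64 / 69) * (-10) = -24640 / 8073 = -3.05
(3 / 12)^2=1 / 16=0.06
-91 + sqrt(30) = -85.52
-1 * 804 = -804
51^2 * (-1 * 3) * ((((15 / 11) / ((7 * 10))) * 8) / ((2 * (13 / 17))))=-795906 / 1001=-795.11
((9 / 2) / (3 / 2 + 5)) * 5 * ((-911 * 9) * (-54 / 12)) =3320595 / 26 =127715.19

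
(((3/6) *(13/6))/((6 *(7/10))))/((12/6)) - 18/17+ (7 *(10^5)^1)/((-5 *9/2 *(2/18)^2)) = -21591367967/8568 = -2520000.93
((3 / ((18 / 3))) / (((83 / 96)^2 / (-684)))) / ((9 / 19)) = -6653952 / 6889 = -965.88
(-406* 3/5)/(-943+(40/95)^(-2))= 0.26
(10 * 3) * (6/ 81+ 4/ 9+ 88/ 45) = 668/ 9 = 74.22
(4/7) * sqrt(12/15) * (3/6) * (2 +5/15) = 4 * sqrt(5)/15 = 0.60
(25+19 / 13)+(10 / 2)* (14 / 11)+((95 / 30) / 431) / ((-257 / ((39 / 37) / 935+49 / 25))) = 24528141663739 / 747236951175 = 32.83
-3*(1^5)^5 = -3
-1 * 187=-187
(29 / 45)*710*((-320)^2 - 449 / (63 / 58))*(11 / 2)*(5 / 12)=363808508855 / 3402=106939596.96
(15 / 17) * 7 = 105 / 17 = 6.18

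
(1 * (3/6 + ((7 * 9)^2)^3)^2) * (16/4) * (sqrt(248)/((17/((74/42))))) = 1157119745248240009039514 * sqrt(62)/357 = 25521484552546730195820.82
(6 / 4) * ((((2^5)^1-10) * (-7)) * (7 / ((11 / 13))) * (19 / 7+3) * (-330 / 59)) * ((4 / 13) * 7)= 7761600 / 59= 131552.54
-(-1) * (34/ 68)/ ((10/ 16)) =4/ 5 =0.80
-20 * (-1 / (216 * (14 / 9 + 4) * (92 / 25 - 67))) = -5 / 18996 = -0.00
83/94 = 0.88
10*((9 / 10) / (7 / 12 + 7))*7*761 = 82188 / 13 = 6322.15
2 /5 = 0.40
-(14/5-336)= 1666/5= 333.20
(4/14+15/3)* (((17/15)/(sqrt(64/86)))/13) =629* sqrt(86)/10920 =0.53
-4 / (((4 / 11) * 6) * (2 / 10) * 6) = -55 / 36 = -1.53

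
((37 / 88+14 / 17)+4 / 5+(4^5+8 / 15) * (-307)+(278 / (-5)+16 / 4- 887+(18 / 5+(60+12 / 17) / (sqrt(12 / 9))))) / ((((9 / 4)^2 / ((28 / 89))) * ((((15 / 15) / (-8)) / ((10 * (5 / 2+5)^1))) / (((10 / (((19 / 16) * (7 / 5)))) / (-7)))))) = -10105851.62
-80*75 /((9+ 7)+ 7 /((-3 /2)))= -9000 /17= -529.41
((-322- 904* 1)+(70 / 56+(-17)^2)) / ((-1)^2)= -3743 / 4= -935.75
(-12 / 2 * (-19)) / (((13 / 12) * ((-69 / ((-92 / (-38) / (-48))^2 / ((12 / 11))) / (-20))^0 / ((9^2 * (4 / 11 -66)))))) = -80003376 / 143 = -559464.17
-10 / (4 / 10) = -25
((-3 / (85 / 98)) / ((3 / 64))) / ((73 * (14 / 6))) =-2688 / 6205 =-0.43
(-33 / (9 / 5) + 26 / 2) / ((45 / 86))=-1376 / 135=-10.19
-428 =-428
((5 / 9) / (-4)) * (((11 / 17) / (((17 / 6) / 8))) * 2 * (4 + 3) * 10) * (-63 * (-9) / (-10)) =2014.26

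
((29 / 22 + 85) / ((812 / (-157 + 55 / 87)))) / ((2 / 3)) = -6458499 / 259028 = -24.93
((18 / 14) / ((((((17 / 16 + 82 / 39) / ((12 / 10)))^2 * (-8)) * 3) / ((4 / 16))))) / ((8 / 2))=-328536 / 682609375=-0.00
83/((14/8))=332/7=47.43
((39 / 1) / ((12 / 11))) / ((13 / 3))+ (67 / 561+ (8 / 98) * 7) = 140443 / 15708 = 8.94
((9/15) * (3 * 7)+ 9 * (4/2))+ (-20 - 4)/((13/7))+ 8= 1669/65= 25.68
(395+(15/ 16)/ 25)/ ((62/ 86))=1358929/ 2480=547.96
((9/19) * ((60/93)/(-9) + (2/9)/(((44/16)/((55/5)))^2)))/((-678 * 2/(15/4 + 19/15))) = -0.01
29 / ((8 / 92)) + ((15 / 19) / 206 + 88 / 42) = 13792115 / 41097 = 335.60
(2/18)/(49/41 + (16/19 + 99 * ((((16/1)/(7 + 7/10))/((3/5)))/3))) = 5453/5708781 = 0.00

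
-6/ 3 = -2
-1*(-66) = 66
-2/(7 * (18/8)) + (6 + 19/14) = 911/126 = 7.23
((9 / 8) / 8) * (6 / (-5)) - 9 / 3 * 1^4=-3.17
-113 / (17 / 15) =-1695 / 17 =-99.71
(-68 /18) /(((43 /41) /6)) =-2788 /129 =-21.61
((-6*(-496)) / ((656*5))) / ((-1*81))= -62 / 5535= -0.01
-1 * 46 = -46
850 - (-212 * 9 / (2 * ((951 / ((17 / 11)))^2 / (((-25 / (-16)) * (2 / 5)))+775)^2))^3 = 385627857131196647020825549919660781110917708969529216650 / 453679831919054878848030058719713747183140218111003049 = 850.00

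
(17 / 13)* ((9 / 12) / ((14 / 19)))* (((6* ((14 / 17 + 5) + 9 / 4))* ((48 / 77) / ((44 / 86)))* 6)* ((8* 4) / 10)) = 581298768 / 385385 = 1508.36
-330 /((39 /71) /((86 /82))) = -335830 /533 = -630.08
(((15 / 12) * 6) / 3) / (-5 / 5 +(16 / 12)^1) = 15 / 2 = 7.50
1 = 1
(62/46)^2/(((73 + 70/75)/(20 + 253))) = 3935295/586661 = 6.71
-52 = -52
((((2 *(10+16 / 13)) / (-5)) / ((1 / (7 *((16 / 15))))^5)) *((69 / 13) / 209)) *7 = -828512072105984 / 44703140625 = -18533.64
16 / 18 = 0.89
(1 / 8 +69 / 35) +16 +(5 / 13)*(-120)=-102129 / 3640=-28.06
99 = 99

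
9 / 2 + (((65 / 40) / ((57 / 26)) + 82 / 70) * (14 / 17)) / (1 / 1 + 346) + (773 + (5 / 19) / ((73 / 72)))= 95453972062 / 122728695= 777.76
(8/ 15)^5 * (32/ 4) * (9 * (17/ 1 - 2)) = 262144/ 5625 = 46.60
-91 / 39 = -7 / 3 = -2.33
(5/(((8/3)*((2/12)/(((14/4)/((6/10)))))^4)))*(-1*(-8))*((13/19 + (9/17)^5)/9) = 146911727725000/80931849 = 1815252.33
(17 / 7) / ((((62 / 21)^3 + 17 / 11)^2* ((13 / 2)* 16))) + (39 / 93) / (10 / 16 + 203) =84805679121860629 / 40560871318879649400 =0.00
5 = 5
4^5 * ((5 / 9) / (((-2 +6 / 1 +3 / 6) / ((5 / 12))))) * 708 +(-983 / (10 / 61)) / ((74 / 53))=1977970841 / 59940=32999.18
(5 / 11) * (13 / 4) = 65 / 44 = 1.48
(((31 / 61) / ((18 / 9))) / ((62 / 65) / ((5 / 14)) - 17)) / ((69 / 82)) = -413075 / 19601313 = -0.02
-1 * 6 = -6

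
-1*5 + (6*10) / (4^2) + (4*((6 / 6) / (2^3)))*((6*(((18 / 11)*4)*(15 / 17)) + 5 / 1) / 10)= 137 / 187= 0.73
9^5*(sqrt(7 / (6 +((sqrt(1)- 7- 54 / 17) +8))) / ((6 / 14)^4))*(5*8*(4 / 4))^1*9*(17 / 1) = 5356006740*sqrt(9758) / 41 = 12904395499.35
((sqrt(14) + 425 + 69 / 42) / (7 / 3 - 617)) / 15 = -5973 / 129080 - sqrt(14) / 9220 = -0.05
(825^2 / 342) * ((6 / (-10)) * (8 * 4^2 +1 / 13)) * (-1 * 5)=377746875 / 494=764669.79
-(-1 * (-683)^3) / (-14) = 318611987 / 14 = 22757999.07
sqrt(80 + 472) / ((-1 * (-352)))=sqrt(138) / 176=0.07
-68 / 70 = -34 / 35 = -0.97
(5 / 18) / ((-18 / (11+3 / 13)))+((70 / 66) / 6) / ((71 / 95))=51980 / 822393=0.06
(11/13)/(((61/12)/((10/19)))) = 1320/15067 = 0.09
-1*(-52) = 52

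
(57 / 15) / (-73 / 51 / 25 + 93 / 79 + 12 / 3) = 382755 / 515708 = 0.74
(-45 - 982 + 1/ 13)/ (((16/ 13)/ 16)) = -13350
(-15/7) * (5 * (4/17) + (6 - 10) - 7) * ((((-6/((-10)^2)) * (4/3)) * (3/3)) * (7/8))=-501/340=-1.47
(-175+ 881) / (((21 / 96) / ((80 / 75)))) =361472 / 105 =3442.59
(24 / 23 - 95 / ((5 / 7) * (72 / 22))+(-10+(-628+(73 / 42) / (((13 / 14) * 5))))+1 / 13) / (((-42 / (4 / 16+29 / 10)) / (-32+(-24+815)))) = 400882867 / 10400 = 38546.43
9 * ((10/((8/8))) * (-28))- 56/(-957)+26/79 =-190490254/75603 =-2519.61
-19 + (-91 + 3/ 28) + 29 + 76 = -4.89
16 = 16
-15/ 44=-0.34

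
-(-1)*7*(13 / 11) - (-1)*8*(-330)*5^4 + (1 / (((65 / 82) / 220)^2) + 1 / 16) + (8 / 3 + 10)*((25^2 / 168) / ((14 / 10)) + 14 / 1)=-20629965644657 / 13117104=-1572753.07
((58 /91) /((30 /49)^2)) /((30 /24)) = 19894 /14625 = 1.36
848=848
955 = 955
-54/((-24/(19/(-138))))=-57/184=-0.31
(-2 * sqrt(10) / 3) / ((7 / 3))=-0.90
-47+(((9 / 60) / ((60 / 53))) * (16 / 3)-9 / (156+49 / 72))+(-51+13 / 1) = -71367082 / 846075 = -84.35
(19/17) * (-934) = -1043.88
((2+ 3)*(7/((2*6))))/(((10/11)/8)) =77/3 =25.67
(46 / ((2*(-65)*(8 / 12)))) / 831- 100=-3601023 / 36010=-100.00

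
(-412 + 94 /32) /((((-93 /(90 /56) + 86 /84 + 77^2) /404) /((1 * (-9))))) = 69409725 /274034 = 253.29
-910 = -910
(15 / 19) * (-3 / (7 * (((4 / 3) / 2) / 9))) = -1215 / 266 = -4.57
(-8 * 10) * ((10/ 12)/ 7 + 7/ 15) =-328/ 7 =-46.86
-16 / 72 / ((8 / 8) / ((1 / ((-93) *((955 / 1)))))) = 0.00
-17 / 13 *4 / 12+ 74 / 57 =213 / 247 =0.86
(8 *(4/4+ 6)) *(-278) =-15568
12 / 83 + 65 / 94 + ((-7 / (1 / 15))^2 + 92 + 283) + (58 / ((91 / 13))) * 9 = 626717905 / 54614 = 11475.41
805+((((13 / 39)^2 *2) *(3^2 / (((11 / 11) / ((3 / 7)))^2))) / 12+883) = 165427 / 98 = 1688.03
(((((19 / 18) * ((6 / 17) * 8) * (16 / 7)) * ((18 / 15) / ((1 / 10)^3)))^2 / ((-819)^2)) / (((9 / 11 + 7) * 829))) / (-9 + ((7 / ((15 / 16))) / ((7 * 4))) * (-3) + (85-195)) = -26024345600000 / 202820353267918113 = -0.00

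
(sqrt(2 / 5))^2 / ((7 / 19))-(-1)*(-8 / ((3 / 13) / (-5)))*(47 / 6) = 428042 / 315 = 1358.86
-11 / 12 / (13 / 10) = -55 / 78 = -0.71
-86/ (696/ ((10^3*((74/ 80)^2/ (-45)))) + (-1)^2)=117734/ 48743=2.42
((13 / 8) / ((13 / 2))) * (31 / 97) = 31 / 388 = 0.08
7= 7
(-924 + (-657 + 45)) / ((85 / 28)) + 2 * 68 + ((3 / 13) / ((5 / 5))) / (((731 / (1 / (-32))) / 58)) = -281271347 / 760240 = -369.98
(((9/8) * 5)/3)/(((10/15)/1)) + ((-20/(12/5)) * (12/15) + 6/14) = -1151/336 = -3.43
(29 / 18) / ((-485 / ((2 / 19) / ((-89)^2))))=-29 / 656928135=-0.00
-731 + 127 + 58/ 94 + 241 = -362.38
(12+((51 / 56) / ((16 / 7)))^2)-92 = -1308119 / 16384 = -79.84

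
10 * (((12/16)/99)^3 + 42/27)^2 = 64000723987205/2644926400512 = 24.20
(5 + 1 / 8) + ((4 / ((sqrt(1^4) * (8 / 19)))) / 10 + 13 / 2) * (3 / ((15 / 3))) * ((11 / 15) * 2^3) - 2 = 29349 / 1000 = 29.35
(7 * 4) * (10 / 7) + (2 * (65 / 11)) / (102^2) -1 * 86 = -2632147 / 57222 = -46.00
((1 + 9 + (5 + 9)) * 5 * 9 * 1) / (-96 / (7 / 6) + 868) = 378 / 275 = 1.37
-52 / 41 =-1.27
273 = 273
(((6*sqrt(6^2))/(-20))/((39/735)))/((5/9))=-3969/65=-61.06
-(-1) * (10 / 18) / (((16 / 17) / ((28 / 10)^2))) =4.63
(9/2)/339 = 3/226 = 0.01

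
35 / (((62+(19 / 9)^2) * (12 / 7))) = 945 / 3076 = 0.31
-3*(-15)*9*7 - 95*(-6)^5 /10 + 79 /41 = 3145066 /41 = 76708.93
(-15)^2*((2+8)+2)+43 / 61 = 164743 / 61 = 2700.70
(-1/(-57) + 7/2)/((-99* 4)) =-401/45144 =-0.01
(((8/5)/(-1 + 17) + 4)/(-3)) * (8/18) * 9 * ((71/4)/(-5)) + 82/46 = 21.19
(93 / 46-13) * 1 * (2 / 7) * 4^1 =-2020 / 161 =-12.55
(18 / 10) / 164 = 9 / 820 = 0.01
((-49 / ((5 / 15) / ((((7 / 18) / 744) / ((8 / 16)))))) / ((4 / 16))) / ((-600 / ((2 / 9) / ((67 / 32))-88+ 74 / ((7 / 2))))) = -3451511 / 50471100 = -0.07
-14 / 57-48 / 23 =-3058 / 1311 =-2.33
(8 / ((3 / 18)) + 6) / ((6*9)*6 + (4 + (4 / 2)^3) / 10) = 45 / 271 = 0.17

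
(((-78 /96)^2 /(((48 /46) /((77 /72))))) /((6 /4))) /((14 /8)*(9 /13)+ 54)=0.01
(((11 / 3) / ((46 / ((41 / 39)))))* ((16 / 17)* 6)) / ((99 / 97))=0.46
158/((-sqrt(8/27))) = -237 * sqrt(6)/2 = -290.26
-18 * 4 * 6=-432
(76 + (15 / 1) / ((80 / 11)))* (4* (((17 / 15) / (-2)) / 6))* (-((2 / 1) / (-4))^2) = 21233 / 2880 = 7.37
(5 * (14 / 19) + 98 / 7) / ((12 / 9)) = 252 / 19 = 13.26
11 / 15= 0.73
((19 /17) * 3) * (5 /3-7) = -304 /17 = -17.88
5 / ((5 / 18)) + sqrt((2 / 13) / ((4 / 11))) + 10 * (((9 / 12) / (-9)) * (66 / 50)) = sqrt(286) / 26 + 169 / 10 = 17.55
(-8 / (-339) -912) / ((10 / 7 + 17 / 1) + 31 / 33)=-11902660 / 252781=-47.09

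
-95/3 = -31.67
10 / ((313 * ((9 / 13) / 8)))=1040 / 2817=0.37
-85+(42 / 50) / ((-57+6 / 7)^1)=-278424 / 3275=-85.01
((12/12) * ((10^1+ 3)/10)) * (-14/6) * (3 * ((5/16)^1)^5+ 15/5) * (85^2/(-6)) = 10990.57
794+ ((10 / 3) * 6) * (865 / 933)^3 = 657804284678 / 812166237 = 809.94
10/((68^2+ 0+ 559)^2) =0.00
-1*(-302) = 302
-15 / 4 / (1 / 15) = -225 / 4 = -56.25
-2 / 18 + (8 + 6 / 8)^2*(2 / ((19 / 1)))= 10873 / 1368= 7.95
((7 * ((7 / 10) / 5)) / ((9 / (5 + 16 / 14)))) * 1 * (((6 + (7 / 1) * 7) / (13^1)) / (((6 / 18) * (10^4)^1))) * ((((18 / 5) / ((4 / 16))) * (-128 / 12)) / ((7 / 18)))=-68112 / 203125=-0.34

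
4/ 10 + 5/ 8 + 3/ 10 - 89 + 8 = -3187/ 40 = -79.68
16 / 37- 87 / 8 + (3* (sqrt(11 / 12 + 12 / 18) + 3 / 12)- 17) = -7901 / 296 + sqrt(57) / 2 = -22.92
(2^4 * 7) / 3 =112 / 3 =37.33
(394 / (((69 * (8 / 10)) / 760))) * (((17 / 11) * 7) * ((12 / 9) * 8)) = 1425334400 / 2277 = 625970.31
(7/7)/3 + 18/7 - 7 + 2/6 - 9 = -268/21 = -12.76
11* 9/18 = 11/2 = 5.50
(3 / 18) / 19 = 1 / 114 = 0.01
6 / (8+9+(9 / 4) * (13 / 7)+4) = 56 / 235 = 0.24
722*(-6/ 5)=-866.40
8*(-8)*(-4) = 256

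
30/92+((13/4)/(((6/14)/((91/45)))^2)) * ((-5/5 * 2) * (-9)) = 60677653/46575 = 1302.79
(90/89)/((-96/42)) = -315/712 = -0.44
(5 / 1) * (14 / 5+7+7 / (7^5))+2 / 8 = 473017 / 9604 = 49.25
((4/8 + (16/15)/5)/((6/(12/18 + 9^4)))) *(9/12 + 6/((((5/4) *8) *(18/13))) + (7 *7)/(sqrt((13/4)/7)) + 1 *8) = 232113709/32400 + 20641691 *sqrt(91)/3510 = 63263.49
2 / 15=0.13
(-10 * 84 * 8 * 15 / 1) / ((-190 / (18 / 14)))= 12960 / 19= 682.11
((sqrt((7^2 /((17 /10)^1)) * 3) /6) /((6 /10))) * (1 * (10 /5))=35 * sqrt(510) /153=5.17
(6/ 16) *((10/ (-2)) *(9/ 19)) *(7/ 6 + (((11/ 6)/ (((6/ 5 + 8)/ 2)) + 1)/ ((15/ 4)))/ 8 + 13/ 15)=-25833/ 13984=-1.85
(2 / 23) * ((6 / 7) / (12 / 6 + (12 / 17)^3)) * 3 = 88434 / 930097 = 0.10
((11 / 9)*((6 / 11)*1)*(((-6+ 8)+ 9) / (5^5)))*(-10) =-44 / 1875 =-0.02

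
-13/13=-1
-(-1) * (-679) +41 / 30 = -20329 / 30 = -677.63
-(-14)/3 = 4.67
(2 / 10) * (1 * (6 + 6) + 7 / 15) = 187 / 75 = 2.49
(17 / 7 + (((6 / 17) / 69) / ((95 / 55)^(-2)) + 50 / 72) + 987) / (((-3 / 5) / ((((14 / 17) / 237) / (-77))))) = 59023984325 / 792581407002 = 0.07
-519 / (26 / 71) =-36849 / 26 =-1417.27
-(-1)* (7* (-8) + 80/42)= -1136/21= -54.10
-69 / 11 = -6.27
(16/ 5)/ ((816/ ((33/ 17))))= 11/ 1445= 0.01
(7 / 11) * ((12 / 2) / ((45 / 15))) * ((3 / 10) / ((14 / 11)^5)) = 43923 / 384160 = 0.11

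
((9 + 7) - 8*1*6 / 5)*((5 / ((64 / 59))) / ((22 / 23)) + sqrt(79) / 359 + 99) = 32*sqrt(79) / 1795 + 146177 / 220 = 664.60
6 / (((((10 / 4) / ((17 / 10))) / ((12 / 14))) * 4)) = 153 / 175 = 0.87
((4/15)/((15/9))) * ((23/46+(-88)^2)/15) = 10326/125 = 82.61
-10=-10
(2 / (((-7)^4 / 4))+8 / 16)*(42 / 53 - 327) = -41787513 / 254506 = -164.19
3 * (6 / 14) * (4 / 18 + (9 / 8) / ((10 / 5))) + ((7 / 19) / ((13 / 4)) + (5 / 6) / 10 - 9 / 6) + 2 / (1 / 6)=971473 / 82992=11.71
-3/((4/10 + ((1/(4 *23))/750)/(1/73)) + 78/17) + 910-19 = 5211005931/5852441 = 890.40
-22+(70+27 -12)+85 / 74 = 4747 / 74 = 64.15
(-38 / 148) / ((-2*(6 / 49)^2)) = 45619 / 5328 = 8.56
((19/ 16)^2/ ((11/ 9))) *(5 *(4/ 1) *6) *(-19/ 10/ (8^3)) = -185193/ 360448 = -0.51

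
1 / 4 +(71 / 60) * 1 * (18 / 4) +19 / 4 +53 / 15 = 1663 / 120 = 13.86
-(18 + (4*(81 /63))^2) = -2178 /49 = -44.45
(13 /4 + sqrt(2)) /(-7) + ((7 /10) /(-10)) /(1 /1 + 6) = -83 /175 - sqrt(2) /7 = -0.68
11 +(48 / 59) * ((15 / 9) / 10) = 657 / 59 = 11.14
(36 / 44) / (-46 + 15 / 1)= -9 / 341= -0.03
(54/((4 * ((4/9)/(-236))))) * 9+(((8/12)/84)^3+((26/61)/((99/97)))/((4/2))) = -86597139979309/1342252296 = -64516.29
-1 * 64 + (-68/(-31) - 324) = -11960/31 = -385.81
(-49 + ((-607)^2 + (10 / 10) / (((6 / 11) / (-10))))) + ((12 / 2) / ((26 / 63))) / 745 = 10703329892 / 29055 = 368381.69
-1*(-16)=16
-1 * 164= -164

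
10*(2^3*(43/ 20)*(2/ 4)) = 86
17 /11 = 1.55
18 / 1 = 18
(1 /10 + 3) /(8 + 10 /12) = 93 /265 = 0.35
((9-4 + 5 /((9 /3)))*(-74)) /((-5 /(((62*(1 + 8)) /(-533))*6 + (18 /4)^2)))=734598 /533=1378.23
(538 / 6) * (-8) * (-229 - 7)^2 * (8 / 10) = -479431168 / 15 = -31962077.87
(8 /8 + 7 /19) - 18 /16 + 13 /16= 321 /304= 1.06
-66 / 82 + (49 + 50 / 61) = 122586 / 2501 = 49.01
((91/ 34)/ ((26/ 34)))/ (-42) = -1/ 12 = -0.08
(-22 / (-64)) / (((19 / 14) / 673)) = 51821 / 304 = 170.46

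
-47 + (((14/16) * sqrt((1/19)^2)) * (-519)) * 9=-39841/152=-262.11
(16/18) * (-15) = -40/3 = -13.33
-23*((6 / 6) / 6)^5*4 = -23 / 1944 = -0.01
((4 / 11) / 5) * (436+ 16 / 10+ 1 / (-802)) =31.83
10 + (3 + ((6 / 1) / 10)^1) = 68 / 5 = 13.60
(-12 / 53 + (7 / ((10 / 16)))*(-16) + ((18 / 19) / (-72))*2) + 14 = -1666109 / 10070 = -165.45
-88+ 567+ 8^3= 991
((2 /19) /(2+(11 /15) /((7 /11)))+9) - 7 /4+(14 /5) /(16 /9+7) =75541951 /9936620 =7.60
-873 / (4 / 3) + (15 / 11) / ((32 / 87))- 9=-232335 / 352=-660.04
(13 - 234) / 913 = -221 / 913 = -0.24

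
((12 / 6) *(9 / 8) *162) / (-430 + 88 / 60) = -10935 / 12856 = -0.85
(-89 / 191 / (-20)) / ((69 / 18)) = 267 / 43930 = 0.01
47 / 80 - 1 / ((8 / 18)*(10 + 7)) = 619 / 1360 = 0.46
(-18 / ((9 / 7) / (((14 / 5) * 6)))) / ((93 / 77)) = -30184 / 155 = -194.74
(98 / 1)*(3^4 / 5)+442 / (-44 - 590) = 2515241 / 1585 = 1586.90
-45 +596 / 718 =-44.17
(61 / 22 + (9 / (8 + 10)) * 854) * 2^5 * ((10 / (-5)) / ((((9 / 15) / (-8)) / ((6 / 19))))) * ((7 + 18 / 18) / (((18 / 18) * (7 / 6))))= 794142.45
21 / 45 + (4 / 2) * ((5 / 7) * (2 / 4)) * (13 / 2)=1073 / 210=5.11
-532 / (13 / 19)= -10108 / 13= -777.54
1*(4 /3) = 4 /3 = 1.33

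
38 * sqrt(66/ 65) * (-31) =-1178 * sqrt(4290)/ 65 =-1187.03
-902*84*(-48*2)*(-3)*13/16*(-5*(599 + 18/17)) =53194350621.18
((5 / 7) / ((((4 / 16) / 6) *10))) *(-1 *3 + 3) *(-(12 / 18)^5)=0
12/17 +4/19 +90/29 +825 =7765429/9367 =829.02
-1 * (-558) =558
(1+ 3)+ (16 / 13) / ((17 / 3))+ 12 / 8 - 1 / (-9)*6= 8465 / 1326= 6.38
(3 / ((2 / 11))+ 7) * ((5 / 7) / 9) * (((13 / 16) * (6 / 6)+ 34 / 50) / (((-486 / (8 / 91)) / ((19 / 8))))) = -177707 / 148599360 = -0.00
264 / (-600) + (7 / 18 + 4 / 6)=277 / 450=0.62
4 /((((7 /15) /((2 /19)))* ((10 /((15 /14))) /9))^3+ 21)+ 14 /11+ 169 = 14707225125269 /86357354083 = 170.31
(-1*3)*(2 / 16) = -3 / 8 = -0.38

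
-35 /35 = -1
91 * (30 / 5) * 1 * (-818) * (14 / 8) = -781599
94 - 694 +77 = -523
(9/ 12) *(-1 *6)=-9/ 2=-4.50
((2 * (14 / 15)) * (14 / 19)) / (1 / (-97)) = -38024 / 285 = -133.42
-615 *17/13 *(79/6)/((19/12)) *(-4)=6607560/247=26751.26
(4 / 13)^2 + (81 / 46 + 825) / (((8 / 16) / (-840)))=-5398880392 / 3887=-1388958.17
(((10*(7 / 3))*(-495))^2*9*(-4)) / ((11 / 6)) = -2619540000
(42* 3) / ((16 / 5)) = 315 / 8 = 39.38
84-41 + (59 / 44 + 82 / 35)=71893 / 1540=46.68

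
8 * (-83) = -664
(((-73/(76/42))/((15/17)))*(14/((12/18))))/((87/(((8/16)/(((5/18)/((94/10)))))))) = -25722207/137750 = -186.73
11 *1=11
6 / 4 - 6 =-9 / 2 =-4.50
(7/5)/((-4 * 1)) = -7/20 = -0.35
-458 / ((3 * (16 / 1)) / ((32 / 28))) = -229 / 21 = -10.90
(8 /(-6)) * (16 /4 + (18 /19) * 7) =-808 /57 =-14.18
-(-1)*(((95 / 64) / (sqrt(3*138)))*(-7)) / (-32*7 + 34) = 7*sqrt(46) / 17664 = 0.00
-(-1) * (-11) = -11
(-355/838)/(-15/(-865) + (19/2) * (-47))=61415/64728377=0.00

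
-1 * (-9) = 9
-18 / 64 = -9 / 32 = -0.28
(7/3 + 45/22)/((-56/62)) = -8959/1848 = -4.85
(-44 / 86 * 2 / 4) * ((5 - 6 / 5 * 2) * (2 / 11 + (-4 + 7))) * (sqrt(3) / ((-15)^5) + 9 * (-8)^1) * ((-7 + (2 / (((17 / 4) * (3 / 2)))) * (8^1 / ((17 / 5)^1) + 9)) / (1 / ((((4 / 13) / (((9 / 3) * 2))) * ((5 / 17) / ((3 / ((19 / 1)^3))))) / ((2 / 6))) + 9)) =-148851823120 / 2559850157 - 3721295578 * sqrt(3) / 3498995183349375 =-58.15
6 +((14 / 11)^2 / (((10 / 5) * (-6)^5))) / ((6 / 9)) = 6.00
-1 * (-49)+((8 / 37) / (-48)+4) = 11765 / 222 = 53.00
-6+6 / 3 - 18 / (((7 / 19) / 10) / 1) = -3448 / 7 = -492.57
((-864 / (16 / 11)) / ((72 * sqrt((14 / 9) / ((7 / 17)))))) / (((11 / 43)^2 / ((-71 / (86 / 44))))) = 27477 * sqrt(34) / 68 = 2356.13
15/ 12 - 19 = -71/ 4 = -17.75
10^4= 10000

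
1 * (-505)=-505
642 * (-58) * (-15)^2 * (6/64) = -6283575/8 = -785446.88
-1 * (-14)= 14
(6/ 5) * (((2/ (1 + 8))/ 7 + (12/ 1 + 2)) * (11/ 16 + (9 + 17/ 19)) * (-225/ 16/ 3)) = -3554785/ 4256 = -835.24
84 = 84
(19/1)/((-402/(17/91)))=-323/36582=-0.01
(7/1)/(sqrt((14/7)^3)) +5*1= 7*sqrt(2)/4 +5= 7.47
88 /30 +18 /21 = 398 /105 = 3.79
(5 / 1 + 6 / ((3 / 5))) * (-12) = -180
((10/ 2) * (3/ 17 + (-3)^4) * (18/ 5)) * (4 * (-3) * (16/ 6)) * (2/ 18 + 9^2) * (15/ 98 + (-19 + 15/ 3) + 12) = 5834860800/ 833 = 7004634.81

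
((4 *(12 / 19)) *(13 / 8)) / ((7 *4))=0.15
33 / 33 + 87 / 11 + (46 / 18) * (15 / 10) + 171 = 12127 / 66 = 183.74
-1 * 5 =-5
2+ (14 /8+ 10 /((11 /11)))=55 /4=13.75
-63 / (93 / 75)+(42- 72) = -80.81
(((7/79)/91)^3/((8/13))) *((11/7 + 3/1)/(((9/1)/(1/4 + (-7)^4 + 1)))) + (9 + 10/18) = 50160811391/5249386233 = 9.56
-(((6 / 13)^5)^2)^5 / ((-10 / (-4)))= -1616562554929528121286279200913072586752 / 248964611489563539008570907677668091582005960023628671245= -0.00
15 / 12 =5 / 4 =1.25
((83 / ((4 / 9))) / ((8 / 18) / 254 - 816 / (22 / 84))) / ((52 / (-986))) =4630271283 / 4073978896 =1.14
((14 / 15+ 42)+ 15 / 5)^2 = 474721 / 225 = 2109.87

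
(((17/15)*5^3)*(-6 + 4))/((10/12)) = -340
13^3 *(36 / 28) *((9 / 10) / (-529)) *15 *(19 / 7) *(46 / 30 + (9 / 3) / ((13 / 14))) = -241624539 / 259210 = -932.16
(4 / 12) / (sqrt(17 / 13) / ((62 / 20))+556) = 1736527 / 2896525761- 155 * sqrt(221) / 5793051522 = 0.00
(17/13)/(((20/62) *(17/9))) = 279/130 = 2.15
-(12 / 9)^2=-16 / 9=-1.78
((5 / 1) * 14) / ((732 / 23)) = 805 / 366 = 2.20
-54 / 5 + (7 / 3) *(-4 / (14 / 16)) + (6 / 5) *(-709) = -13084 / 15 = -872.27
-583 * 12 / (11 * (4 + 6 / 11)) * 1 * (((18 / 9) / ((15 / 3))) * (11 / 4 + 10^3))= -56121.91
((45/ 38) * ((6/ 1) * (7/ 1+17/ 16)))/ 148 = 17415/ 44992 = 0.39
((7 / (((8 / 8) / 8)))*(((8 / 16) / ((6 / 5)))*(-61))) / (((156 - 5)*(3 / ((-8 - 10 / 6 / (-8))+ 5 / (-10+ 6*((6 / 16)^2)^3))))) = 556005903985 / 21339556164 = 26.06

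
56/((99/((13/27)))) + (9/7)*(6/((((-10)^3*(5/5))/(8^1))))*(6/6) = 492658/2338875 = 0.21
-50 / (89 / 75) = -3750 / 89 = -42.13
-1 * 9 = -9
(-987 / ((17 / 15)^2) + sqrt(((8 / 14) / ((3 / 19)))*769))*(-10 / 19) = 2220750 / 5491 - 20*sqrt(306831) / 399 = 376.67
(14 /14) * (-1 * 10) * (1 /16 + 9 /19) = -5.36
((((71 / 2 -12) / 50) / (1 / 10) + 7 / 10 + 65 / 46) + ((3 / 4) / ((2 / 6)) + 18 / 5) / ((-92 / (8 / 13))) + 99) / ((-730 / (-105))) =127722 / 8395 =15.21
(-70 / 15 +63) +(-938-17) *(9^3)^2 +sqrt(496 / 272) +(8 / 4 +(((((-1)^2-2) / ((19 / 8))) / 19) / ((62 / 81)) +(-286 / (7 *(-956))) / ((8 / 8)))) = -57013074784563797 / 112335258 +sqrt(527) / 17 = -507526093.30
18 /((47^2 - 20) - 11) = 0.01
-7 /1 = -7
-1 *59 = -59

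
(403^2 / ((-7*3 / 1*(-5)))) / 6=162409 / 630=257.79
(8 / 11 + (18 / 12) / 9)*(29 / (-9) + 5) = 472 / 297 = 1.59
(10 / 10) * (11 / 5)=11 / 5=2.20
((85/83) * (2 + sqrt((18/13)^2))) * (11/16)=10285/4316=2.38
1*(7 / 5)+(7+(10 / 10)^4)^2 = 327 / 5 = 65.40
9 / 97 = 0.09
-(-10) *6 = 60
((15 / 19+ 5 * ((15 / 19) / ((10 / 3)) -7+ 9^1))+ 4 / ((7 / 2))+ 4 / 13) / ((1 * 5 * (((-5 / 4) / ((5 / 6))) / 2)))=-92842 / 25935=-3.58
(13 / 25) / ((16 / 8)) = 13 / 50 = 0.26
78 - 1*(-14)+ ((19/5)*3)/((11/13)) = 5801/55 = 105.47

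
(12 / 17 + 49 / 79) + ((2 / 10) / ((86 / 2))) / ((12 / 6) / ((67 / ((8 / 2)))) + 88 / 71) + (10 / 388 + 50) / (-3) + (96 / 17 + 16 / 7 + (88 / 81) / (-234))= -89087766715514527 / 12010372446421440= -7.42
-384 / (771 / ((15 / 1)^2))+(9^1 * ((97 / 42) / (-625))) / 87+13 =-99.06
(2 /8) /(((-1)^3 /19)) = -19 /4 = -4.75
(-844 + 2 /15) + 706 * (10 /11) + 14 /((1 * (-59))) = -1969252 /9735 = -202.29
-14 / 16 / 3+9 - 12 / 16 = 191 / 24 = 7.96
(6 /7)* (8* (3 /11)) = 144 /77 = 1.87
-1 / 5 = -0.20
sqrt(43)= 6.56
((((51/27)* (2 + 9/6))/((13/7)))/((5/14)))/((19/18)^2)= 209916/23465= 8.95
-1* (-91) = 91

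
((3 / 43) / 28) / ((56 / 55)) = 165 / 67424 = 0.00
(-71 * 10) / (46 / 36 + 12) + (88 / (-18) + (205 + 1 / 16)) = 5048855 / 34416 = 146.70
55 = 55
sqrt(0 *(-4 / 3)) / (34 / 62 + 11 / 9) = 0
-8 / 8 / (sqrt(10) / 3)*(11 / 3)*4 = -22*sqrt(10) / 5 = -13.91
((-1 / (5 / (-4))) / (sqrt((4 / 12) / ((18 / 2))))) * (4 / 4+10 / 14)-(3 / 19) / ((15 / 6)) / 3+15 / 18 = 463 / 570+144 * sqrt(3) / 35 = 7.94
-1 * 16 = -16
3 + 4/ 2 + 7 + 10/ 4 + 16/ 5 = 177/ 10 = 17.70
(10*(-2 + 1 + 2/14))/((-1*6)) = 10/7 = 1.43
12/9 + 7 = 25/3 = 8.33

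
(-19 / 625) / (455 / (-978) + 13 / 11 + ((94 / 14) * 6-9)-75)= 1430814 / 2023740625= 0.00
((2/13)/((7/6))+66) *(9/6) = 9027/91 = 99.20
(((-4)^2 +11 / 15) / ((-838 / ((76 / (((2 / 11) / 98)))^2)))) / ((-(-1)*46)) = -105297593324 / 144555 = -728425.81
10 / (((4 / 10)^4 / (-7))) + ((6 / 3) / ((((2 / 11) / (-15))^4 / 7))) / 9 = 72058437.50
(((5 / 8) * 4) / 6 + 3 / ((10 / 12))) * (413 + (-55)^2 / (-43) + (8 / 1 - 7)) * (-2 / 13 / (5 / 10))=-3561257 / 8385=-424.72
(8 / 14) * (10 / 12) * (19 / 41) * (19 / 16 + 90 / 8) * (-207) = -1304445 / 2296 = -568.14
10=10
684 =684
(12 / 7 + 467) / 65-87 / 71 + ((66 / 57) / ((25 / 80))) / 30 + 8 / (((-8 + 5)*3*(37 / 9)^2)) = 76338485974 / 12604280325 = 6.06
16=16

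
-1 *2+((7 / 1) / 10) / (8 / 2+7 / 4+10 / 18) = -2144 / 1135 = -1.89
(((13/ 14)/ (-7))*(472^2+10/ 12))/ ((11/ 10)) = -7898735/ 294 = -26866.45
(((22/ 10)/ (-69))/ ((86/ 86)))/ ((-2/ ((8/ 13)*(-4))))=-176/ 4485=-0.04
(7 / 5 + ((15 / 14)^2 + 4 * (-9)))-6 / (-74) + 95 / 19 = -1028731 / 36260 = -28.37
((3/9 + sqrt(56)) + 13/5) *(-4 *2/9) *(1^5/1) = -16 *sqrt(14)/9 - 352/135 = -9.26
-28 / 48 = -7 / 12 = -0.58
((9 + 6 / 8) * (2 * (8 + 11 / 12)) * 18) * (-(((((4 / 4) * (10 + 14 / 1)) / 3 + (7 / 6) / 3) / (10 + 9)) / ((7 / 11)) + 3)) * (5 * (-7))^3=75341254625 / 152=495666148.85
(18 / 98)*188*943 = 1595556 / 49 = 32562.37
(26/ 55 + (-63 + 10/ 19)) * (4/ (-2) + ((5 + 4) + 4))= -64791/ 95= -682.01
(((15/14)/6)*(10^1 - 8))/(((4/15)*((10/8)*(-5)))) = -3/14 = -0.21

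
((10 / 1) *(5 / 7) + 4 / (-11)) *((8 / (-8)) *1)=-522 / 77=-6.78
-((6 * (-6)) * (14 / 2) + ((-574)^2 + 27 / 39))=-4279921 / 13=-329224.69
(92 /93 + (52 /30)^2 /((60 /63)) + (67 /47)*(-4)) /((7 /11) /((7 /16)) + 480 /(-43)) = 402697537 /2508954000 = 0.16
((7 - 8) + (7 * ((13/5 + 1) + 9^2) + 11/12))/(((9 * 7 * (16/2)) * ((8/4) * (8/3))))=35527/161280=0.22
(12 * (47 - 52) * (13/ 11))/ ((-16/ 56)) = 2730/ 11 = 248.18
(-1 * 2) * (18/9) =-4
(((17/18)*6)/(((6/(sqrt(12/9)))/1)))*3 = 17*sqrt(3)/9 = 3.27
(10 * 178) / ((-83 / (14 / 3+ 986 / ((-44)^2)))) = -111.00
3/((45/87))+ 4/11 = 339/55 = 6.16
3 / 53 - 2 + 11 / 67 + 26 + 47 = 252905 / 3551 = 71.22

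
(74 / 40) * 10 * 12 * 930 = 206460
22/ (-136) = -11/ 68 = -0.16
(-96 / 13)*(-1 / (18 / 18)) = 96 / 13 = 7.38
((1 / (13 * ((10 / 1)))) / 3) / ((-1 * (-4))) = 0.00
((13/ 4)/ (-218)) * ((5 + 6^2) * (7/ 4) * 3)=-11193/ 3488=-3.21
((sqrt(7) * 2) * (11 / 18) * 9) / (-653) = -11 * sqrt(7) / 653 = -0.04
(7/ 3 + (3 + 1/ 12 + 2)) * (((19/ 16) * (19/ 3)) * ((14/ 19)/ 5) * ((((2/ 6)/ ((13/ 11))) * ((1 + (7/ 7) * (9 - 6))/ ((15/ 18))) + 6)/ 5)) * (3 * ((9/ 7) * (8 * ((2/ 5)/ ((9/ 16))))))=6466384/ 24375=265.29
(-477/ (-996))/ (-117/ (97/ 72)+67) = -15423/ 639100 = -0.02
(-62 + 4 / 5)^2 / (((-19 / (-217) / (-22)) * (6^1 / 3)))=-223509132 / 475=-470545.54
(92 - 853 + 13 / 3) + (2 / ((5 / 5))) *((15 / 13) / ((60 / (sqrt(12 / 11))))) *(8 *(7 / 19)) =-2270 / 3 + 56 *sqrt(33) / 2717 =-756.55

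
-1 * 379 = -379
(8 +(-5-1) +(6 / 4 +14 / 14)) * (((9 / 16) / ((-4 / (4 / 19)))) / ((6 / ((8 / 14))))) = -27 / 2128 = -0.01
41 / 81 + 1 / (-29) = 1108 / 2349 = 0.47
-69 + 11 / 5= -334 / 5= -66.80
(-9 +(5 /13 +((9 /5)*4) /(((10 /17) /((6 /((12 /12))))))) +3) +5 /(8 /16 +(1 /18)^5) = 4779288751 /61411025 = 77.82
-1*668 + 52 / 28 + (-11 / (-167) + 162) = -589266 / 1169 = -504.08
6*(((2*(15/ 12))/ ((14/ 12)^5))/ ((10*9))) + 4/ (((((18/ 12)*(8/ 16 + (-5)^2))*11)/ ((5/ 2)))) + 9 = 257429077/ 28286181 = 9.10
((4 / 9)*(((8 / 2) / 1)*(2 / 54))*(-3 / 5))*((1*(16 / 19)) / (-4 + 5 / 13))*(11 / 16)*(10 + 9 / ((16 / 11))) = 37037 / 361665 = 0.10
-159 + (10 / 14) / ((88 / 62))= -48817 / 308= -158.50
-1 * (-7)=7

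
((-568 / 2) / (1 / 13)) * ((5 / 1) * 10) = -184600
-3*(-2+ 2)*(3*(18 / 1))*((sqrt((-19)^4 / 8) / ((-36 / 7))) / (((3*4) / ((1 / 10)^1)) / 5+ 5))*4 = 0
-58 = -58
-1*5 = -5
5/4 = 1.25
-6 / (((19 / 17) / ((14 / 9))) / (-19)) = 476 / 3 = 158.67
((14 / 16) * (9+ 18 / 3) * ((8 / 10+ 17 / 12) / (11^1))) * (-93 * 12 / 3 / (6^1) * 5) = -144305 / 176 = -819.91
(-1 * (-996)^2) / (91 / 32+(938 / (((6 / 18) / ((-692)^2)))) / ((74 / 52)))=-1174546944 / 1121139385639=-0.00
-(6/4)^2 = -9/4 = -2.25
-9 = -9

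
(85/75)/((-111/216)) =-408/185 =-2.21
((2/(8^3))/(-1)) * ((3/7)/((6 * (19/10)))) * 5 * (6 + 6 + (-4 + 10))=-225/17024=-0.01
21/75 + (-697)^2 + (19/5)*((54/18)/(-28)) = 340066211/700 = 485808.87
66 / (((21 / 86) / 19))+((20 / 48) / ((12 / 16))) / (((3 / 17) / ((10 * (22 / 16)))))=3915109 / 756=5178.72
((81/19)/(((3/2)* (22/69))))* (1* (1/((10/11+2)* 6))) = 621/1216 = 0.51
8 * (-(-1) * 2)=16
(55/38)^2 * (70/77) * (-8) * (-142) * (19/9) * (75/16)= 2440625/114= 21408.99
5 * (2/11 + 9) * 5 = 2525/11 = 229.55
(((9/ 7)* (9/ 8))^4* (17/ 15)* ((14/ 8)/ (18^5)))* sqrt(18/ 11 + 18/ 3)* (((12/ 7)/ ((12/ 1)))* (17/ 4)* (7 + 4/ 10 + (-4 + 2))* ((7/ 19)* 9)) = 17065161* sqrt(231)/ 1879231692800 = 0.00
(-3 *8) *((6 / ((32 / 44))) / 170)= -1.16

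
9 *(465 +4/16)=16749/4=4187.25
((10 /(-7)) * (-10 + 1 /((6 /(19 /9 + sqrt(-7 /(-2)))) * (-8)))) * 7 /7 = 5 * sqrt(14) /336 + 21695 /1512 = 14.40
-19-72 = -91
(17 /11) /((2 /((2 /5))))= 0.31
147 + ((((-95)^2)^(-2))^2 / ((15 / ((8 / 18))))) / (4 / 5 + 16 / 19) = 54048164199823828126 / 367674586393359375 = 147.00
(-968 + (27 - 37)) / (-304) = 489 / 152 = 3.22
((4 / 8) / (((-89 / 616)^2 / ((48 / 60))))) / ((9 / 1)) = 2.13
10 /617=0.02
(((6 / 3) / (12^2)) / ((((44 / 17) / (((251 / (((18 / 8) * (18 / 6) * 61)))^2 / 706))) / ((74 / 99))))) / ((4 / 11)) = 39627629 / 6825423364056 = 0.00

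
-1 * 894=-894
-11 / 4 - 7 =-39 / 4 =-9.75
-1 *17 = -17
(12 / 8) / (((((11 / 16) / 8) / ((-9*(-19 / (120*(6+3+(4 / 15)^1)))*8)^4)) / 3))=492500782656 / 4106311451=119.94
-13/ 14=-0.93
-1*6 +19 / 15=-71 / 15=-4.73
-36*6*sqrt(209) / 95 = -216*sqrt(209) / 95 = -32.87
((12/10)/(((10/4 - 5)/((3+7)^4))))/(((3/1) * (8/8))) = -1600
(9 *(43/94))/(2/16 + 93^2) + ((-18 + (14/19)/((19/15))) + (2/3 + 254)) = 835588799224/3521992893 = 237.25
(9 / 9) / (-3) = -1 / 3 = -0.33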